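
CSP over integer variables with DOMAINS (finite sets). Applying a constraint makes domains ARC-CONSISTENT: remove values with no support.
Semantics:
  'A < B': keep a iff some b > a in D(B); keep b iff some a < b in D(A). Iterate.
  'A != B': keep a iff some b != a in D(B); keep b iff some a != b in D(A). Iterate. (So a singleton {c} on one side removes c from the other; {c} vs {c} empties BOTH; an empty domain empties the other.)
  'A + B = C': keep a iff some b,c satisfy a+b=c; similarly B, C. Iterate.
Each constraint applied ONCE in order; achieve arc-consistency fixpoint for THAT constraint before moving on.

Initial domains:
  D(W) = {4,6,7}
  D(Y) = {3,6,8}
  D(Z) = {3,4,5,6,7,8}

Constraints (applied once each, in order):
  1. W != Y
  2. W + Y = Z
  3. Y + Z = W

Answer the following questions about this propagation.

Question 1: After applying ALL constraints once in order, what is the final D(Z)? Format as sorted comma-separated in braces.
Constraint 1 (W != Y) on D(W)={4,6,7} D(Y)={3,6,8}: no change
Constraint 2 (W + Y = Z) on D(W)={4,6,7} D(Y)={3,6,8} D(Z)={3,4,5,6,7,8}: W {4,6,7}->{4}; Y {3,6,8}->{3}; Z {3,4,5,6,7,8}->{7}
Constraint 3 (Y + Z = W) on D(Y)={3} D(Z)={7} D(W)={4}: Y {3}->{}; Z {7}->{}; W {4}->{}
So after all 3 constraints: D(Z) = {}

Answer: {}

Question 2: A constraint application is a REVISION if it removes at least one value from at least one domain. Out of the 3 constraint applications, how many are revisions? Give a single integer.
Constraint 1 (W != Y) on D(W)={4,6,7} D(Y)={3,6,8}: no change => not a revision
Constraint 2 (W + Y = Z) on D(W)={4,6,7} D(Y)={3,6,8} D(Z)={3,4,5,6,7,8}: W {4,6,7}->{4}; Y {3,6,8}->{3}; Z {3,4,5,6,7,8}->{7} => REVISION
Constraint 3 (Y + Z = W) on D(Y)={3} D(Z)={7} D(W)={4}: Y {3}->{}; Z {7}->{}; W {4}->{} => REVISION
Total revisions = 2

Answer: 2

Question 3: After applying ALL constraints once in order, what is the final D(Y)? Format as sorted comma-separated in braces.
Constraint 1 (W != Y) on D(W)={4,6,7} D(Y)={3,6,8}: no change
Constraint 2 (W + Y = Z) on D(W)={4,6,7} D(Y)={3,6,8} D(Z)={3,4,5,6,7,8}: W {4,6,7}->{4}; Y {3,6,8}->{3}; Z {3,4,5,6,7,8}->{7}
Constraint 3 (Y + Z = W) on D(Y)={3} D(Z)={7} D(W)={4}: Y {3}->{}; Z {7}->{}; W {4}->{}
So after all 3 constraints: D(Y) = {}

Answer: {}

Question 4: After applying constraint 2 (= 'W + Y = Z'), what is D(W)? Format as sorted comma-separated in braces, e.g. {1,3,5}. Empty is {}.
Answer: {4}

Derivation:
Constraint 1 (W != Y) on D(W)={4,6,7} D(Y)={3,6,8}: no change
Constraint 2 (W + Y = Z) on D(W)={4,6,7} D(Y)={3,6,8} D(Z)={3,4,5,6,7,8}: W {4,6,7}->{4}; Y {3,6,8}->{3}; Z {3,4,5,6,7,8}->{7}
So after constraint 2: D(W) = {4}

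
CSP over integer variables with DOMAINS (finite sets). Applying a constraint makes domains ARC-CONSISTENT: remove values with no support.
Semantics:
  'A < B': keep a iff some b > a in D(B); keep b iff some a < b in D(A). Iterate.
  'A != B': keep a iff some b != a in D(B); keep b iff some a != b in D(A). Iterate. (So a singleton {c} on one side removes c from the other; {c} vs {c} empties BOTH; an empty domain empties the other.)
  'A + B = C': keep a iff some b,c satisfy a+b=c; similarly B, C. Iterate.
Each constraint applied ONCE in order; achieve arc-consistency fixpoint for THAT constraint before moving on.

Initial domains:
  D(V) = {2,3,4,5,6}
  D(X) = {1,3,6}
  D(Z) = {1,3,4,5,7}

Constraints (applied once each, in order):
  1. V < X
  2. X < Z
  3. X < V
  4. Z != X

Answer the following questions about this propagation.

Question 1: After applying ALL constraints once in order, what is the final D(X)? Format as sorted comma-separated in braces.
Constraint 1 (V < X) on D(V)={2,3,4,5,6} D(X)={1,3,6}: V {2,3,4,5,6}->{2,3,4,5}; X {1,3,6}->{3,6}
Constraint 2 (X < Z) on D(X)={3,6} D(Z)={1,3,4,5,7}: Z {1,3,4,5,7}->{4,5,7}
Constraint 3 (X < V) on D(X)={3,6} D(V)={2,3,4,5}: X {3,6}->{3}; V {2,3,4,5}->{4,5}
Constraint 4 (Z != X) on D(Z)={4,5,7} D(X)={3}: no change
So after all 4 constraints: D(X) = {3}

Answer: {3}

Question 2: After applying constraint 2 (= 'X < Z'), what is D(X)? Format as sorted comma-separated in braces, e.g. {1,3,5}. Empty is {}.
Constraint 1 (V < X) on D(V)={2,3,4,5,6} D(X)={1,3,6}: V {2,3,4,5,6}->{2,3,4,5}; X {1,3,6}->{3,6}
Constraint 2 (X < Z) on D(X)={3,6} D(Z)={1,3,4,5,7}: Z {1,3,4,5,7}->{4,5,7}
So after constraint 2: D(X) = {3,6}

Answer: {3,6}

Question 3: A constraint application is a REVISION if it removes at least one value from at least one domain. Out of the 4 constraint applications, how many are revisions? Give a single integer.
Answer: 3

Derivation:
Constraint 1 (V < X) on D(V)={2,3,4,5,6} D(X)={1,3,6}: V {2,3,4,5,6}->{2,3,4,5}; X {1,3,6}->{3,6} => REVISION
Constraint 2 (X < Z) on D(X)={3,6} D(Z)={1,3,4,5,7}: Z {1,3,4,5,7}->{4,5,7} => REVISION
Constraint 3 (X < V) on D(X)={3,6} D(V)={2,3,4,5}: X {3,6}->{3}; V {2,3,4,5}->{4,5} => REVISION
Constraint 4 (Z != X) on D(Z)={4,5,7} D(X)={3}: no change => not a revision
Total revisions = 3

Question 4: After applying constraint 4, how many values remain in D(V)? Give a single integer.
Answer: 2

Derivation:
Constraint 1 (V < X) on D(V)={2,3,4,5,6} D(X)={1,3,6}: V {2,3,4,5,6}->{2,3,4,5}; X {1,3,6}->{3,6}
Constraint 2 (X < Z) on D(X)={3,6} D(Z)={1,3,4,5,7}: Z {1,3,4,5,7}->{4,5,7}
Constraint 3 (X < V) on D(X)={3,6} D(V)={2,3,4,5}: X {3,6}->{3}; V {2,3,4,5}->{4,5}
Constraint 4 (Z != X) on D(Z)={4,5,7} D(X)={3}: no change
So after constraint 4: D(V)={4,5}, size = 2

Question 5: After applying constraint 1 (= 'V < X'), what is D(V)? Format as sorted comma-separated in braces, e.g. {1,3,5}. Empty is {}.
Answer: {2,3,4,5}

Derivation:
Constraint 1 (V < X) on D(V)={2,3,4,5,6} D(X)={1,3,6}: V {2,3,4,5,6}->{2,3,4,5}; X {1,3,6}->{3,6}
So after constraint 1: D(V) = {2,3,4,5}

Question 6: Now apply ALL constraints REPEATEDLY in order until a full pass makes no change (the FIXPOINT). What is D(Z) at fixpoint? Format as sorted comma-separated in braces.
pass 0 (initial): D(Z)={1,3,4,5,7}
pass 1: V {2,3,4,5,6}->{4,5}; X {1,3,6}->{3}; Z {1,3,4,5,7}->{4,5,7}
pass 2: V {4,5}->{}; X {3}->{}; Z {4,5,7}->{}
pass 3: no change
Fixpoint after 3 passes: D(Z) = {}

Answer: {}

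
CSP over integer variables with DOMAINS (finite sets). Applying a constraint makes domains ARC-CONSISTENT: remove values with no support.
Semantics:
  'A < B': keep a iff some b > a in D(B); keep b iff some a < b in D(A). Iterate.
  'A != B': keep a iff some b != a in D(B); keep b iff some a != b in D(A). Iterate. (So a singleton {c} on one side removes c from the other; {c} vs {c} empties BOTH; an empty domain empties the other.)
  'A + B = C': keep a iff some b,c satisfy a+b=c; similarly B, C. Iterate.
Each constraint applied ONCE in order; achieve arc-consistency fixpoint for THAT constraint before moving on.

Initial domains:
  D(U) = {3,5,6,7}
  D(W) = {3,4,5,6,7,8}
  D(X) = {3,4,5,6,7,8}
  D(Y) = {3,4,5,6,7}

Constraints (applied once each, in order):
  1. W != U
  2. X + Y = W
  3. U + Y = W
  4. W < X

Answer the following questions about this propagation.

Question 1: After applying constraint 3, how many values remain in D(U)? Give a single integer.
Answer: 2

Derivation:
Constraint 1 (W != U) on D(W)={3,4,5,6,7,8} D(U)={3,5,6,7}: no change
Constraint 2 (X + Y = W) on D(X)={3,4,5,6,7,8} D(Y)={3,4,5,6,7} D(W)={3,4,5,6,7,8}: X {3,4,5,6,7,8}->{3,4,5}; Y {3,4,5,6,7}->{3,4,5}; W {3,4,5,6,7,8}->{6,7,8}
Constraint 3 (U + Y = W) on D(U)={3,5,6,7} D(Y)={3,4,5} D(W)={6,7,8}: U {3,5,6,7}->{3,5}
So after constraint 3: D(U)={3,5}, size = 2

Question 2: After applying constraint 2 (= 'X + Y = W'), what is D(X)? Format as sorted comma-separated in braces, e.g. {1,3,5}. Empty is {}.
Answer: {3,4,5}

Derivation:
Constraint 1 (W != U) on D(W)={3,4,5,6,7,8} D(U)={3,5,6,7}: no change
Constraint 2 (X + Y = W) on D(X)={3,4,5,6,7,8} D(Y)={3,4,5,6,7} D(W)={3,4,5,6,7,8}: X {3,4,5,6,7,8}->{3,4,5}; Y {3,4,5,6,7}->{3,4,5}; W {3,4,5,6,7,8}->{6,7,8}
So after constraint 2: D(X) = {3,4,5}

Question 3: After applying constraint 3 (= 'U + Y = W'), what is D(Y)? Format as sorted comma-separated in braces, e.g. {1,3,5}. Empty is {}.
Constraint 1 (W != U) on D(W)={3,4,5,6,7,8} D(U)={3,5,6,7}: no change
Constraint 2 (X + Y = W) on D(X)={3,4,5,6,7,8} D(Y)={3,4,5,6,7} D(W)={3,4,5,6,7,8}: X {3,4,5,6,7,8}->{3,4,5}; Y {3,4,5,6,7}->{3,4,5}; W {3,4,5,6,7,8}->{6,7,8}
Constraint 3 (U + Y = W) on D(U)={3,5,6,7} D(Y)={3,4,5} D(W)={6,7,8}: U {3,5,6,7}->{3,5}
So after constraint 3: D(Y) = {3,4,5}

Answer: {3,4,5}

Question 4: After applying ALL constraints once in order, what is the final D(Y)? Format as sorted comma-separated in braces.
Constraint 1 (W != U) on D(W)={3,4,5,6,7,8} D(U)={3,5,6,7}: no change
Constraint 2 (X + Y = W) on D(X)={3,4,5,6,7,8} D(Y)={3,4,5,6,7} D(W)={3,4,5,6,7,8}: X {3,4,5,6,7,8}->{3,4,5}; Y {3,4,5,6,7}->{3,4,5}; W {3,4,5,6,7,8}->{6,7,8}
Constraint 3 (U + Y = W) on D(U)={3,5,6,7} D(Y)={3,4,5} D(W)={6,7,8}: U {3,5,6,7}->{3,5}
Constraint 4 (W < X) on D(W)={6,7,8} D(X)={3,4,5}: W {6,7,8}->{}; X {3,4,5}->{}
So after all 4 constraints: D(Y) = {3,4,5}

Answer: {3,4,5}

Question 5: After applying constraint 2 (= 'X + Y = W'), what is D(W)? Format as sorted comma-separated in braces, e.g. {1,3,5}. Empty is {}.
Constraint 1 (W != U) on D(W)={3,4,5,6,7,8} D(U)={3,5,6,7}: no change
Constraint 2 (X + Y = W) on D(X)={3,4,5,6,7,8} D(Y)={3,4,5,6,7} D(W)={3,4,5,6,7,8}: X {3,4,5,6,7,8}->{3,4,5}; Y {3,4,5,6,7}->{3,4,5}; W {3,4,5,6,7,8}->{6,7,8}
So after constraint 2: D(W) = {6,7,8}

Answer: {6,7,8}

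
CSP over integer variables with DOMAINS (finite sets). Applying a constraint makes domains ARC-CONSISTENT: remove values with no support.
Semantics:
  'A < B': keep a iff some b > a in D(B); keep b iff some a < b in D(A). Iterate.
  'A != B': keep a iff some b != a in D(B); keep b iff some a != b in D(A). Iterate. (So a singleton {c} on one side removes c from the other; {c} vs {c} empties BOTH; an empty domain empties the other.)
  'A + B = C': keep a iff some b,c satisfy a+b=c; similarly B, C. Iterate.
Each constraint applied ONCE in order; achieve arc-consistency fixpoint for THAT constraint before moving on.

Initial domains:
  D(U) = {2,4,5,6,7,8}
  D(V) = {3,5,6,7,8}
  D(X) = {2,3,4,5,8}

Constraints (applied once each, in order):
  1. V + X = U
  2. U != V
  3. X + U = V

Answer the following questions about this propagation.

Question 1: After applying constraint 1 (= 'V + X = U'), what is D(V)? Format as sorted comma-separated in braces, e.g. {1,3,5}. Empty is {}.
Answer: {3,5,6}

Derivation:
Constraint 1 (V + X = U) on D(V)={3,5,6,7,8} D(X)={2,3,4,5,8} D(U)={2,4,5,6,7,8}: V {3,5,6,7,8}->{3,5,6}; X {2,3,4,5,8}->{2,3,4,5}; U {2,4,5,6,7,8}->{5,6,7,8}
So after constraint 1: D(V) = {3,5,6}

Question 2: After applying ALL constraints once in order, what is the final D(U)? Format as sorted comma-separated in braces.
Answer: {}

Derivation:
Constraint 1 (V + X = U) on D(V)={3,5,6,7,8} D(X)={2,3,4,5,8} D(U)={2,4,5,6,7,8}: V {3,5,6,7,8}->{3,5,6}; X {2,3,4,5,8}->{2,3,4,5}; U {2,4,5,6,7,8}->{5,6,7,8}
Constraint 2 (U != V) on D(U)={5,6,7,8} D(V)={3,5,6}: no change
Constraint 3 (X + U = V) on D(X)={2,3,4,5} D(U)={5,6,7,8} D(V)={3,5,6}: X {2,3,4,5}->{}; U {5,6,7,8}->{}; V {3,5,6}->{}
So after all 3 constraints: D(U) = {}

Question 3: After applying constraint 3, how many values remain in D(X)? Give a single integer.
Constraint 1 (V + X = U) on D(V)={3,5,6,7,8} D(X)={2,3,4,5,8} D(U)={2,4,5,6,7,8}: V {3,5,6,7,8}->{3,5,6}; X {2,3,4,5,8}->{2,3,4,5}; U {2,4,5,6,7,8}->{5,6,7,8}
Constraint 2 (U != V) on D(U)={5,6,7,8} D(V)={3,5,6}: no change
Constraint 3 (X + U = V) on D(X)={2,3,4,5} D(U)={5,6,7,8} D(V)={3,5,6}: X {2,3,4,5}->{}; U {5,6,7,8}->{}; V {3,5,6}->{}
So after constraint 3: D(X)={}, size = 0

Answer: 0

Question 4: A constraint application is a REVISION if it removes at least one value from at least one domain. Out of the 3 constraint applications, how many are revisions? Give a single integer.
Answer: 2

Derivation:
Constraint 1 (V + X = U) on D(V)={3,5,6,7,8} D(X)={2,3,4,5,8} D(U)={2,4,5,6,7,8}: V {3,5,6,7,8}->{3,5,6}; X {2,3,4,5,8}->{2,3,4,5}; U {2,4,5,6,7,8}->{5,6,7,8} => REVISION
Constraint 2 (U != V) on D(U)={5,6,7,8} D(V)={3,5,6}: no change => not a revision
Constraint 3 (X + U = V) on D(X)={2,3,4,5} D(U)={5,6,7,8} D(V)={3,5,6}: X {2,3,4,5}->{}; U {5,6,7,8}->{}; V {3,5,6}->{} => REVISION
Total revisions = 2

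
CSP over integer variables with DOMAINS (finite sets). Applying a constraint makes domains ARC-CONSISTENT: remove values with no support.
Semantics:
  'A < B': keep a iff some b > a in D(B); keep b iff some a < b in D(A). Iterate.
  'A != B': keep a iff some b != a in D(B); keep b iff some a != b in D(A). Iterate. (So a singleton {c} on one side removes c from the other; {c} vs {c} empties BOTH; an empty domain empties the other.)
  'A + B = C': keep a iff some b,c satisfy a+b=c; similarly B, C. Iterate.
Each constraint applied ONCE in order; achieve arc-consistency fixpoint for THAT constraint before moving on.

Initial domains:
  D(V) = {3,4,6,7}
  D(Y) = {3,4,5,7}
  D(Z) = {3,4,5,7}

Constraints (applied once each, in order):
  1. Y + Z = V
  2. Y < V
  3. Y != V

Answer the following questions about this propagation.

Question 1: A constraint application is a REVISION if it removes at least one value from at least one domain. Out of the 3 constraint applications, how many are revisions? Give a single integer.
Answer: 1

Derivation:
Constraint 1 (Y + Z = V) on D(Y)={3,4,5,7} D(Z)={3,4,5,7} D(V)={3,4,6,7}: Y {3,4,5,7}->{3,4}; Z {3,4,5,7}->{3,4}; V {3,4,6,7}->{6,7} => REVISION
Constraint 2 (Y < V) on D(Y)={3,4} D(V)={6,7}: no change => not a revision
Constraint 3 (Y != V) on D(Y)={3,4} D(V)={6,7}: no change => not a revision
Total revisions = 1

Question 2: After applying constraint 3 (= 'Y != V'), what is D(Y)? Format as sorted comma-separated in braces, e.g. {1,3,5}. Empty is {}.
Answer: {3,4}

Derivation:
Constraint 1 (Y + Z = V) on D(Y)={3,4,5,7} D(Z)={3,4,5,7} D(V)={3,4,6,7}: Y {3,4,5,7}->{3,4}; Z {3,4,5,7}->{3,4}; V {3,4,6,7}->{6,7}
Constraint 2 (Y < V) on D(Y)={3,4} D(V)={6,7}: no change
Constraint 3 (Y != V) on D(Y)={3,4} D(V)={6,7}: no change
So after constraint 3: D(Y) = {3,4}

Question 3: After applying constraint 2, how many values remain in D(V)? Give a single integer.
Answer: 2

Derivation:
Constraint 1 (Y + Z = V) on D(Y)={3,4,5,7} D(Z)={3,4,5,7} D(V)={3,4,6,7}: Y {3,4,5,7}->{3,4}; Z {3,4,5,7}->{3,4}; V {3,4,6,7}->{6,7}
Constraint 2 (Y < V) on D(Y)={3,4} D(V)={6,7}: no change
So after constraint 2: D(V)={6,7}, size = 2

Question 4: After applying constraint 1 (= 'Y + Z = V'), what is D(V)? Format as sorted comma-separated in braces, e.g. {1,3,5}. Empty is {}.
Answer: {6,7}

Derivation:
Constraint 1 (Y + Z = V) on D(Y)={3,4,5,7} D(Z)={3,4,5,7} D(V)={3,4,6,7}: Y {3,4,5,7}->{3,4}; Z {3,4,5,7}->{3,4}; V {3,4,6,7}->{6,7}
So after constraint 1: D(V) = {6,7}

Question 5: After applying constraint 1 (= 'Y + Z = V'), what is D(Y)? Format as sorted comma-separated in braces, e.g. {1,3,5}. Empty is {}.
Answer: {3,4}

Derivation:
Constraint 1 (Y + Z = V) on D(Y)={3,4,5,7} D(Z)={3,4,5,7} D(V)={3,4,6,7}: Y {3,4,5,7}->{3,4}; Z {3,4,5,7}->{3,4}; V {3,4,6,7}->{6,7}
So after constraint 1: D(Y) = {3,4}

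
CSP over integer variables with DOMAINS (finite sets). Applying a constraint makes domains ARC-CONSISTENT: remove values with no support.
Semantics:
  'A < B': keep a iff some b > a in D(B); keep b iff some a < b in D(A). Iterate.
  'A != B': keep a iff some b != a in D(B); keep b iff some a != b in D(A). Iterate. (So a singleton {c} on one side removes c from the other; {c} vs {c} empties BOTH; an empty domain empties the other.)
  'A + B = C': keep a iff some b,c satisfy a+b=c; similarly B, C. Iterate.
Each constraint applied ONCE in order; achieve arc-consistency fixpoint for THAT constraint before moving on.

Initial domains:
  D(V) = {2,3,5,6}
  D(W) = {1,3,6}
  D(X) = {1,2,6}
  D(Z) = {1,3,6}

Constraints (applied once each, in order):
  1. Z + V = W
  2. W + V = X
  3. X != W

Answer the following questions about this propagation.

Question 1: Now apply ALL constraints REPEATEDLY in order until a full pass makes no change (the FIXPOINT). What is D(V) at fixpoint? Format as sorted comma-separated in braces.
pass 0 (initial): D(V)={2,3,5,6}
pass 1: V {2,3,5,6}->{3}; W {1,3,6}->{3}; X {1,2,6}->{6}; Z {1,3,6}->{1,3}
pass 2: V {3}->{}; W {3}->{}; X {6}->{}; Z {1,3}->{}
pass 3: no change
Fixpoint after 3 passes: D(V) = {}

Answer: {}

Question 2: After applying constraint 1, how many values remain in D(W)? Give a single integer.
Constraint 1 (Z + V = W) on D(Z)={1,3,6} D(V)={2,3,5,6} D(W)={1,3,6}: Z {1,3,6}->{1,3}; V {2,3,5,6}->{2,3,5}; W {1,3,6}->{3,6}
So after constraint 1: D(W)={3,6}, size = 2

Answer: 2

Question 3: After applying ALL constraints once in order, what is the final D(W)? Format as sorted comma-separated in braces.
Answer: {3}

Derivation:
Constraint 1 (Z + V = W) on D(Z)={1,3,6} D(V)={2,3,5,6} D(W)={1,3,6}: Z {1,3,6}->{1,3}; V {2,3,5,6}->{2,3,5}; W {1,3,6}->{3,6}
Constraint 2 (W + V = X) on D(W)={3,6} D(V)={2,3,5} D(X)={1,2,6}: W {3,6}->{3}; V {2,3,5}->{3}; X {1,2,6}->{6}
Constraint 3 (X != W) on D(X)={6} D(W)={3}: no change
So after all 3 constraints: D(W) = {3}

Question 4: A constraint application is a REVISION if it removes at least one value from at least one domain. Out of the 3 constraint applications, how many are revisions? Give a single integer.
Constraint 1 (Z + V = W) on D(Z)={1,3,6} D(V)={2,3,5,6} D(W)={1,3,6}: Z {1,3,6}->{1,3}; V {2,3,5,6}->{2,3,5}; W {1,3,6}->{3,6} => REVISION
Constraint 2 (W + V = X) on D(W)={3,6} D(V)={2,3,5} D(X)={1,2,6}: W {3,6}->{3}; V {2,3,5}->{3}; X {1,2,6}->{6} => REVISION
Constraint 3 (X != W) on D(X)={6} D(W)={3}: no change => not a revision
Total revisions = 2

Answer: 2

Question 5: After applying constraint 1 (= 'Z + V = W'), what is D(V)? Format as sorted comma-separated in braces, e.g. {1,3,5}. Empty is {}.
Constraint 1 (Z + V = W) on D(Z)={1,3,6} D(V)={2,3,5,6} D(W)={1,3,6}: Z {1,3,6}->{1,3}; V {2,3,5,6}->{2,3,5}; W {1,3,6}->{3,6}
So after constraint 1: D(V) = {2,3,5}

Answer: {2,3,5}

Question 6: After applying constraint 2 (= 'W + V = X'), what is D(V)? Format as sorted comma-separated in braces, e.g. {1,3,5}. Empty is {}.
Constraint 1 (Z + V = W) on D(Z)={1,3,6} D(V)={2,3,5,6} D(W)={1,3,6}: Z {1,3,6}->{1,3}; V {2,3,5,6}->{2,3,5}; W {1,3,6}->{3,6}
Constraint 2 (W + V = X) on D(W)={3,6} D(V)={2,3,5} D(X)={1,2,6}: W {3,6}->{3}; V {2,3,5}->{3}; X {1,2,6}->{6}
So after constraint 2: D(V) = {3}

Answer: {3}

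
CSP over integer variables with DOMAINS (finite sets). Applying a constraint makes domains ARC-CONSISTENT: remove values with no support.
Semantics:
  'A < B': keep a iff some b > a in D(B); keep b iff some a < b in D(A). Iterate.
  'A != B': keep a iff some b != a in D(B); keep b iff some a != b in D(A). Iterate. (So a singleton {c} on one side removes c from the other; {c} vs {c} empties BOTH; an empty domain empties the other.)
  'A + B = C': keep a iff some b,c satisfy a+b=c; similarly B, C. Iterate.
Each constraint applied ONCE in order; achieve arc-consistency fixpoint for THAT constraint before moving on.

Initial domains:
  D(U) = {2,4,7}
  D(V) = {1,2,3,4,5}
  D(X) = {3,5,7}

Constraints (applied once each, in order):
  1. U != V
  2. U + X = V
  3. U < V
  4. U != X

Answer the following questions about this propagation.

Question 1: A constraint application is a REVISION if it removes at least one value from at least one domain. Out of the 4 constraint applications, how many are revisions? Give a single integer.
Answer: 1

Derivation:
Constraint 1 (U != V) on D(U)={2,4,7} D(V)={1,2,3,4,5}: no change => not a revision
Constraint 2 (U + X = V) on D(U)={2,4,7} D(X)={3,5,7} D(V)={1,2,3,4,5}: U {2,4,7}->{2}; X {3,5,7}->{3}; V {1,2,3,4,5}->{5} => REVISION
Constraint 3 (U < V) on D(U)={2} D(V)={5}: no change => not a revision
Constraint 4 (U != X) on D(U)={2} D(X)={3}: no change => not a revision
Total revisions = 1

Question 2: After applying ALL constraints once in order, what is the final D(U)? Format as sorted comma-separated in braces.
Constraint 1 (U != V) on D(U)={2,4,7} D(V)={1,2,3,4,5}: no change
Constraint 2 (U + X = V) on D(U)={2,4,7} D(X)={3,5,7} D(V)={1,2,3,4,5}: U {2,4,7}->{2}; X {3,5,7}->{3}; V {1,2,3,4,5}->{5}
Constraint 3 (U < V) on D(U)={2} D(V)={5}: no change
Constraint 4 (U != X) on D(U)={2} D(X)={3}: no change
So after all 4 constraints: D(U) = {2}

Answer: {2}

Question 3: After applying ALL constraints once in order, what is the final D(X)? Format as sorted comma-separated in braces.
Answer: {3}

Derivation:
Constraint 1 (U != V) on D(U)={2,4,7} D(V)={1,2,3,4,5}: no change
Constraint 2 (U + X = V) on D(U)={2,4,7} D(X)={3,5,7} D(V)={1,2,3,4,5}: U {2,4,7}->{2}; X {3,5,7}->{3}; V {1,2,3,4,5}->{5}
Constraint 3 (U < V) on D(U)={2} D(V)={5}: no change
Constraint 4 (U != X) on D(U)={2} D(X)={3}: no change
So after all 4 constraints: D(X) = {3}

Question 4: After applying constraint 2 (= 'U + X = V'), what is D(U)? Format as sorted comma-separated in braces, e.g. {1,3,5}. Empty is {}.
Constraint 1 (U != V) on D(U)={2,4,7} D(V)={1,2,3,4,5}: no change
Constraint 2 (U + X = V) on D(U)={2,4,7} D(X)={3,5,7} D(V)={1,2,3,4,5}: U {2,4,7}->{2}; X {3,5,7}->{3}; V {1,2,3,4,5}->{5}
So after constraint 2: D(U) = {2}

Answer: {2}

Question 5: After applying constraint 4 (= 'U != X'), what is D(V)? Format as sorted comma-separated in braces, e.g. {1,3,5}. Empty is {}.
Answer: {5}

Derivation:
Constraint 1 (U != V) on D(U)={2,4,7} D(V)={1,2,3,4,5}: no change
Constraint 2 (U + X = V) on D(U)={2,4,7} D(X)={3,5,7} D(V)={1,2,3,4,5}: U {2,4,7}->{2}; X {3,5,7}->{3}; V {1,2,3,4,5}->{5}
Constraint 3 (U < V) on D(U)={2} D(V)={5}: no change
Constraint 4 (U != X) on D(U)={2} D(X)={3}: no change
So after constraint 4: D(V) = {5}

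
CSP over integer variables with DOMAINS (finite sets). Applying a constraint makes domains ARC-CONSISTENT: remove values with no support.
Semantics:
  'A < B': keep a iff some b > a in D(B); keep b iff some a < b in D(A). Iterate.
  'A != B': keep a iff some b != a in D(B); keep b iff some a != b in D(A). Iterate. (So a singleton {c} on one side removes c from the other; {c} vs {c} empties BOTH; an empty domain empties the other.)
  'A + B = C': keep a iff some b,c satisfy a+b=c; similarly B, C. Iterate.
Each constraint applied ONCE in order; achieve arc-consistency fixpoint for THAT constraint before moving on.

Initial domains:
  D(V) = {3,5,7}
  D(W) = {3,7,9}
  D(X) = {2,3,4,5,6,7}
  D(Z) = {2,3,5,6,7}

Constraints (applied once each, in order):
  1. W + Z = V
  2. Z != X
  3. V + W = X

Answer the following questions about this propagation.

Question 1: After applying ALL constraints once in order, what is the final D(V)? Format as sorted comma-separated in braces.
Answer: {}

Derivation:
Constraint 1 (W + Z = V) on D(W)={3,7,9} D(Z)={2,3,5,6,7} D(V)={3,5,7}: W {3,7,9}->{3}; Z {2,3,5,6,7}->{2}; V {3,5,7}->{5}
Constraint 2 (Z != X) on D(Z)={2} D(X)={2,3,4,5,6,7}: X {2,3,4,5,6,7}->{3,4,5,6,7}
Constraint 3 (V + W = X) on D(V)={5} D(W)={3} D(X)={3,4,5,6,7}: V {5}->{}; W {3}->{}; X {3,4,5,6,7}->{}
So after all 3 constraints: D(V) = {}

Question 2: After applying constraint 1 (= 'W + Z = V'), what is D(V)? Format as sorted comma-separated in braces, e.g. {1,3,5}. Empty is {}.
Answer: {5}

Derivation:
Constraint 1 (W + Z = V) on D(W)={3,7,9} D(Z)={2,3,5,6,7} D(V)={3,5,7}: W {3,7,9}->{3}; Z {2,3,5,6,7}->{2}; V {3,5,7}->{5}
So after constraint 1: D(V) = {5}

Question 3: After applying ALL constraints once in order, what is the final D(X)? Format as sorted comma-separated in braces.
Constraint 1 (W + Z = V) on D(W)={3,7,9} D(Z)={2,3,5,6,7} D(V)={3,5,7}: W {3,7,9}->{3}; Z {2,3,5,6,7}->{2}; V {3,5,7}->{5}
Constraint 2 (Z != X) on D(Z)={2} D(X)={2,3,4,5,6,7}: X {2,3,4,5,6,7}->{3,4,5,6,7}
Constraint 3 (V + W = X) on D(V)={5} D(W)={3} D(X)={3,4,5,6,7}: V {5}->{}; W {3}->{}; X {3,4,5,6,7}->{}
So after all 3 constraints: D(X) = {}

Answer: {}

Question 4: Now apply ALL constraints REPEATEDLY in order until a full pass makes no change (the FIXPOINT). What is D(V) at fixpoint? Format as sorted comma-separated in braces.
pass 0 (initial): D(V)={3,5,7}
pass 1: V {3,5,7}->{}; W {3,7,9}->{}; X {2,3,4,5,6,7}->{}; Z {2,3,5,6,7}->{2}
pass 2: Z {2}->{}
pass 3: no change
Fixpoint after 3 passes: D(V) = {}

Answer: {}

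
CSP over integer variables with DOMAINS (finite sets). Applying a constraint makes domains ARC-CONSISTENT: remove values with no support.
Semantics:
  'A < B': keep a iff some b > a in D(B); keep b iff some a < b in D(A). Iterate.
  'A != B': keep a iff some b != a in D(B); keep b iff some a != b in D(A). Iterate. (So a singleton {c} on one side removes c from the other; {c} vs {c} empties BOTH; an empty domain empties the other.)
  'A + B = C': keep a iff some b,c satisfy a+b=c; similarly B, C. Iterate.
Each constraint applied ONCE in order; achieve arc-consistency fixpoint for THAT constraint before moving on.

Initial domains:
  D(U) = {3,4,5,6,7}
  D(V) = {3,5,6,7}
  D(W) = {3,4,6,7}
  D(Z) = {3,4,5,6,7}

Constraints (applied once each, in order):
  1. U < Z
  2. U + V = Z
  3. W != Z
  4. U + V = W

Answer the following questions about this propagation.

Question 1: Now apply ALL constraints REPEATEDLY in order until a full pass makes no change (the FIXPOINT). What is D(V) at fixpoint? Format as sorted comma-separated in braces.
Answer: {3}

Derivation:
pass 0 (initial): D(V)={3,5,6,7}
pass 1: U {3,4,5,6,7}->{3,4}; V {3,5,6,7}->{3}; W {3,4,6,7}->{6,7}; Z {3,4,5,6,7}->{6,7}
pass 2: no change
Fixpoint after 2 passes: D(V) = {3}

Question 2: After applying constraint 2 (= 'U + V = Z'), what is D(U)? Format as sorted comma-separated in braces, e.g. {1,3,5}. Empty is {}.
Answer: {3,4}

Derivation:
Constraint 1 (U < Z) on D(U)={3,4,5,6,7} D(Z)={3,4,5,6,7}: U {3,4,5,6,7}->{3,4,5,6}; Z {3,4,5,6,7}->{4,5,6,7}
Constraint 2 (U + V = Z) on D(U)={3,4,5,6} D(V)={3,5,6,7} D(Z)={4,5,6,7}: U {3,4,5,6}->{3,4}; V {3,5,6,7}->{3}; Z {4,5,6,7}->{6,7}
So after constraint 2: D(U) = {3,4}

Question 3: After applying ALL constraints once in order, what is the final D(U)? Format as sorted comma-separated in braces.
Answer: {3,4}

Derivation:
Constraint 1 (U < Z) on D(U)={3,4,5,6,7} D(Z)={3,4,5,6,7}: U {3,4,5,6,7}->{3,4,5,6}; Z {3,4,5,6,7}->{4,5,6,7}
Constraint 2 (U + V = Z) on D(U)={3,4,5,6} D(V)={3,5,6,7} D(Z)={4,5,6,7}: U {3,4,5,6}->{3,4}; V {3,5,6,7}->{3}; Z {4,5,6,7}->{6,7}
Constraint 3 (W != Z) on D(W)={3,4,6,7} D(Z)={6,7}: no change
Constraint 4 (U + V = W) on D(U)={3,4} D(V)={3} D(W)={3,4,6,7}: W {3,4,6,7}->{6,7}
So after all 4 constraints: D(U) = {3,4}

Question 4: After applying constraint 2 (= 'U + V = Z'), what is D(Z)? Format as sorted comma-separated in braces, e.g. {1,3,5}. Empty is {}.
Answer: {6,7}

Derivation:
Constraint 1 (U < Z) on D(U)={3,4,5,6,7} D(Z)={3,4,5,6,7}: U {3,4,5,6,7}->{3,4,5,6}; Z {3,4,5,6,7}->{4,5,6,7}
Constraint 2 (U + V = Z) on D(U)={3,4,5,6} D(V)={3,5,6,7} D(Z)={4,5,6,7}: U {3,4,5,6}->{3,4}; V {3,5,6,7}->{3}; Z {4,5,6,7}->{6,7}
So after constraint 2: D(Z) = {6,7}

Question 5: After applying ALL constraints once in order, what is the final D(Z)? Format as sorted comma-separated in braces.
Answer: {6,7}

Derivation:
Constraint 1 (U < Z) on D(U)={3,4,5,6,7} D(Z)={3,4,5,6,7}: U {3,4,5,6,7}->{3,4,5,6}; Z {3,4,5,6,7}->{4,5,6,7}
Constraint 2 (U + V = Z) on D(U)={3,4,5,6} D(V)={3,5,6,7} D(Z)={4,5,6,7}: U {3,4,5,6}->{3,4}; V {3,5,6,7}->{3}; Z {4,5,6,7}->{6,7}
Constraint 3 (W != Z) on D(W)={3,4,6,7} D(Z)={6,7}: no change
Constraint 4 (U + V = W) on D(U)={3,4} D(V)={3} D(W)={3,4,6,7}: W {3,4,6,7}->{6,7}
So after all 4 constraints: D(Z) = {6,7}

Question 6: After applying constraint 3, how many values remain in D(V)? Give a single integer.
Constraint 1 (U < Z) on D(U)={3,4,5,6,7} D(Z)={3,4,5,6,7}: U {3,4,5,6,7}->{3,4,5,6}; Z {3,4,5,6,7}->{4,5,6,7}
Constraint 2 (U + V = Z) on D(U)={3,4,5,6} D(V)={3,5,6,7} D(Z)={4,5,6,7}: U {3,4,5,6}->{3,4}; V {3,5,6,7}->{3}; Z {4,5,6,7}->{6,7}
Constraint 3 (W != Z) on D(W)={3,4,6,7} D(Z)={6,7}: no change
So after constraint 3: D(V)={3}, size = 1

Answer: 1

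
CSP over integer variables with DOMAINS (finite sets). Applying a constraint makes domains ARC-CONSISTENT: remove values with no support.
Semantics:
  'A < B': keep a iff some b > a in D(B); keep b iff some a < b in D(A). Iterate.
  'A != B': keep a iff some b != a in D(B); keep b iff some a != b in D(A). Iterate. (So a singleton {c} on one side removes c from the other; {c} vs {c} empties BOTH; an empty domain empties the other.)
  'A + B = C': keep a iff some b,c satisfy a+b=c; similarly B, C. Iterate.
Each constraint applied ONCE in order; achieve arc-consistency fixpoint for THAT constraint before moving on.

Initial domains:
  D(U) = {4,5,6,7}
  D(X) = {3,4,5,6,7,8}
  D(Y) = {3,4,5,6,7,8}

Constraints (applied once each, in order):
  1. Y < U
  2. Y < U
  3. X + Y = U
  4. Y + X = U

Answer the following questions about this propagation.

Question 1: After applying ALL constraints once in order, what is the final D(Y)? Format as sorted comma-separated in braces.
Constraint 1 (Y < U) on D(Y)={3,4,5,6,7,8} D(U)={4,5,6,7}: Y {3,4,5,6,7,8}->{3,4,5,6}
Constraint 2 (Y < U) on D(Y)={3,4,5,6} D(U)={4,5,6,7}: no change
Constraint 3 (X + Y = U) on D(X)={3,4,5,6,7,8} D(Y)={3,4,5,6} D(U)={4,5,6,7}: X {3,4,5,6,7,8}->{3,4}; Y {3,4,5,6}->{3,4}; U {4,5,6,7}->{6,7}
Constraint 4 (Y + X = U) on D(Y)={3,4} D(X)={3,4} D(U)={6,7}: no change
So after all 4 constraints: D(Y) = {3,4}

Answer: {3,4}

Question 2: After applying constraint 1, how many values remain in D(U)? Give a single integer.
Answer: 4

Derivation:
Constraint 1 (Y < U) on D(Y)={3,4,5,6,7,8} D(U)={4,5,6,7}: Y {3,4,5,6,7,8}->{3,4,5,6}
So after constraint 1: D(U)={4,5,6,7}, size = 4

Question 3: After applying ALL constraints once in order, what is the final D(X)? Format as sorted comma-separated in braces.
Answer: {3,4}

Derivation:
Constraint 1 (Y < U) on D(Y)={3,4,5,6,7,8} D(U)={4,5,6,7}: Y {3,4,5,6,7,8}->{3,4,5,6}
Constraint 2 (Y < U) on D(Y)={3,4,5,6} D(U)={4,5,6,7}: no change
Constraint 3 (X + Y = U) on D(X)={3,4,5,6,7,8} D(Y)={3,4,5,6} D(U)={4,5,6,7}: X {3,4,5,6,7,8}->{3,4}; Y {3,4,5,6}->{3,4}; U {4,5,6,7}->{6,7}
Constraint 4 (Y + X = U) on D(Y)={3,4} D(X)={3,4} D(U)={6,7}: no change
So after all 4 constraints: D(X) = {3,4}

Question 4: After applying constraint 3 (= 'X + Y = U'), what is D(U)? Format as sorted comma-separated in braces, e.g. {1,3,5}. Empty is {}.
Answer: {6,7}

Derivation:
Constraint 1 (Y < U) on D(Y)={3,4,5,6,7,8} D(U)={4,5,6,7}: Y {3,4,5,6,7,8}->{3,4,5,6}
Constraint 2 (Y < U) on D(Y)={3,4,5,6} D(U)={4,5,6,7}: no change
Constraint 3 (X + Y = U) on D(X)={3,4,5,6,7,8} D(Y)={3,4,5,6} D(U)={4,5,6,7}: X {3,4,5,6,7,8}->{3,4}; Y {3,4,5,6}->{3,4}; U {4,5,6,7}->{6,7}
So after constraint 3: D(U) = {6,7}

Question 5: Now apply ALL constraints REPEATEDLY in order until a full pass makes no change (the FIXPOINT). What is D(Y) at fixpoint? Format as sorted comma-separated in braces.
Answer: {3,4}

Derivation:
pass 0 (initial): D(Y)={3,4,5,6,7,8}
pass 1: U {4,5,6,7}->{6,7}; X {3,4,5,6,7,8}->{3,4}; Y {3,4,5,6,7,8}->{3,4}
pass 2: no change
Fixpoint after 2 passes: D(Y) = {3,4}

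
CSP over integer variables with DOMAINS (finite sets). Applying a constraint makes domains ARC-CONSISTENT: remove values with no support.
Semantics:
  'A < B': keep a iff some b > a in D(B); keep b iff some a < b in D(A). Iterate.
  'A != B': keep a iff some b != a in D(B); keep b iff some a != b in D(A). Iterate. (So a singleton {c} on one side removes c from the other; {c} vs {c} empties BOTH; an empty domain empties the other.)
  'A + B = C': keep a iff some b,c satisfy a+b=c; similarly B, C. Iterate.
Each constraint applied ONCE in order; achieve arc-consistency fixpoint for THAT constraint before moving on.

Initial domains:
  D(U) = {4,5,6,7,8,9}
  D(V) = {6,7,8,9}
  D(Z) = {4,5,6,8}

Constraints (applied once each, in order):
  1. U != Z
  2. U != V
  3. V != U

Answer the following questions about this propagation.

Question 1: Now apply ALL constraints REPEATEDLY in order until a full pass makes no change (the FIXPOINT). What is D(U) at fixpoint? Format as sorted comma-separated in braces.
Answer: {4,5,6,7,8,9}

Derivation:
pass 0 (initial): D(U)={4,5,6,7,8,9}
pass 1: no change
Fixpoint after 1 passes: D(U) = {4,5,6,7,8,9}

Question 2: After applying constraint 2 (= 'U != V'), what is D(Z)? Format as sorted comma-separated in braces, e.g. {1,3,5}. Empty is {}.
Answer: {4,5,6,8}

Derivation:
Constraint 1 (U != Z) on D(U)={4,5,6,7,8,9} D(Z)={4,5,6,8}: no change
Constraint 2 (U != V) on D(U)={4,5,6,7,8,9} D(V)={6,7,8,9}: no change
So after constraint 2: D(Z) = {4,5,6,8}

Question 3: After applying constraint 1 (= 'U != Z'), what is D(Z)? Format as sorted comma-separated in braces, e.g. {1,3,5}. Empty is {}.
Answer: {4,5,6,8}

Derivation:
Constraint 1 (U != Z) on D(U)={4,5,6,7,8,9} D(Z)={4,5,6,8}: no change
So after constraint 1: D(Z) = {4,5,6,8}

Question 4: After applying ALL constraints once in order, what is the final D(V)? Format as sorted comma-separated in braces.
Answer: {6,7,8,9}

Derivation:
Constraint 1 (U != Z) on D(U)={4,5,6,7,8,9} D(Z)={4,5,6,8}: no change
Constraint 2 (U != V) on D(U)={4,5,6,7,8,9} D(V)={6,7,8,9}: no change
Constraint 3 (V != U) on D(V)={6,7,8,9} D(U)={4,5,6,7,8,9}: no change
So after all 3 constraints: D(V) = {6,7,8,9}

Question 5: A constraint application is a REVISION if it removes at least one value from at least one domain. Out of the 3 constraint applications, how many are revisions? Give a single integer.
Answer: 0

Derivation:
Constraint 1 (U != Z) on D(U)={4,5,6,7,8,9} D(Z)={4,5,6,8}: no change => not a revision
Constraint 2 (U != V) on D(U)={4,5,6,7,8,9} D(V)={6,7,8,9}: no change => not a revision
Constraint 3 (V != U) on D(V)={6,7,8,9} D(U)={4,5,6,7,8,9}: no change => not a revision
Total revisions = 0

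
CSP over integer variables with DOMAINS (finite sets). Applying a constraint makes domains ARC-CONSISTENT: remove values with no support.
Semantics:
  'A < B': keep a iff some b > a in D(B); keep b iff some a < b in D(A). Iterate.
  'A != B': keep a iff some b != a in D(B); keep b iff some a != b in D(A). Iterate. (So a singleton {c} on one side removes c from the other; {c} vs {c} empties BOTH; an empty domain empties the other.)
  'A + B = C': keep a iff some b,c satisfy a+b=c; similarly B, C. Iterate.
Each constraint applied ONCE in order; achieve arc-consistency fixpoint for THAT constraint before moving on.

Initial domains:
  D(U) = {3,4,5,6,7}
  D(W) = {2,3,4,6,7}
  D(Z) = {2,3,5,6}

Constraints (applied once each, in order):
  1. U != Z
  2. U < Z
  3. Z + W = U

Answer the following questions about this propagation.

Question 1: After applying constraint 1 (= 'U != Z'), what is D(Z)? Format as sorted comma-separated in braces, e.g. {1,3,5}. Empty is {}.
Answer: {2,3,5,6}

Derivation:
Constraint 1 (U != Z) on D(U)={3,4,5,6,7} D(Z)={2,3,5,6}: no change
So after constraint 1: D(Z) = {2,3,5,6}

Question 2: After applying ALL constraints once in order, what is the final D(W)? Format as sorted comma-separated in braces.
Answer: {}

Derivation:
Constraint 1 (U != Z) on D(U)={3,4,5,6,7} D(Z)={2,3,5,6}: no change
Constraint 2 (U < Z) on D(U)={3,4,5,6,7} D(Z)={2,3,5,6}: U {3,4,5,6,7}->{3,4,5}; Z {2,3,5,6}->{5,6}
Constraint 3 (Z + W = U) on D(Z)={5,6} D(W)={2,3,4,6,7} D(U)={3,4,5}: Z {5,6}->{}; W {2,3,4,6,7}->{}; U {3,4,5}->{}
So after all 3 constraints: D(W) = {}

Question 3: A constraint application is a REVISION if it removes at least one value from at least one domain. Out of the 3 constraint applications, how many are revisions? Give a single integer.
Answer: 2

Derivation:
Constraint 1 (U != Z) on D(U)={3,4,5,6,7} D(Z)={2,3,5,6}: no change => not a revision
Constraint 2 (U < Z) on D(U)={3,4,5,6,7} D(Z)={2,3,5,6}: U {3,4,5,6,7}->{3,4,5}; Z {2,3,5,6}->{5,6} => REVISION
Constraint 3 (Z + W = U) on D(Z)={5,6} D(W)={2,3,4,6,7} D(U)={3,4,5}: Z {5,6}->{}; W {2,3,4,6,7}->{}; U {3,4,5}->{} => REVISION
Total revisions = 2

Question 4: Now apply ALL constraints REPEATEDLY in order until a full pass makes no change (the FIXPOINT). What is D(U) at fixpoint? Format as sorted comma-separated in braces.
Answer: {}

Derivation:
pass 0 (initial): D(U)={3,4,5,6,7}
pass 1: U {3,4,5,6,7}->{}; W {2,3,4,6,7}->{}; Z {2,3,5,6}->{}
pass 2: no change
Fixpoint after 2 passes: D(U) = {}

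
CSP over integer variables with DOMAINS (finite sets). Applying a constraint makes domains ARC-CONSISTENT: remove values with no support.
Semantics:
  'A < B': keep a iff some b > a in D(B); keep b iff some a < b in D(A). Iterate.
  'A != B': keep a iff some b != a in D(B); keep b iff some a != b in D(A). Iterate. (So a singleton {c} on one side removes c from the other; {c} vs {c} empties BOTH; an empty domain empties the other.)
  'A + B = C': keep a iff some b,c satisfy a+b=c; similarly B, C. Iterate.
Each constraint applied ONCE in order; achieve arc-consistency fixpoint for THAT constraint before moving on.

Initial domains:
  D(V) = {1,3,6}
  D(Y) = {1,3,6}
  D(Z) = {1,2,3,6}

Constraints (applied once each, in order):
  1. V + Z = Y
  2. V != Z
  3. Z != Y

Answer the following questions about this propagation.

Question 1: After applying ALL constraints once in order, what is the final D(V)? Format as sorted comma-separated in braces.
Answer: {1,3}

Derivation:
Constraint 1 (V + Z = Y) on D(V)={1,3,6} D(Z)={1,2,3,6} D(Y)={1,3,6}: V {1,3,6}->{1,3}; Z {1,2,3,6}->{2,3}; Y {1,3,6}->{3,6}
Constraint 2 (V != Z) on D(V)={1,3} D(Z)={2,3}: no change
Constraint 3 (Z != Y) on D(Z)={2,3} D(Y)={3,6}: no change
So after all 3 constraints: D(V) = {1,3}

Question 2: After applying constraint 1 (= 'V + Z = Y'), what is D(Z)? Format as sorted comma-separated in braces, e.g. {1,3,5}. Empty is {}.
Answer: {2,3}

Derivation:
Constraint 1 (V + Z = Y) on D(V)={1,3,6} D(Z)={1,2,3,6} D(Y)={1,3,6}: V {1,3,6}->{1,3}; Z {1,2,3,6}->{2,3}; Y {1,3,6}->{3,6}
So after constraint 1: D(Z) = {2,3}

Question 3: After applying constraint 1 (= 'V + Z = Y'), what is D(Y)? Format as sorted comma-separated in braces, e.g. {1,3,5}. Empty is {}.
Answer: {3,6}

Derivation:
Constraint 1 (V + Z = Y) on D(V)={1,3,6} D(Z)={1,2,3,6} D(Y)={1,3,6}: V {1,3,6}->{1,3}; Z {1,2,3,6}->{2,3}; Y {1,3,6}->{3,6}
So after constraint 1: D(Y) = {3,6}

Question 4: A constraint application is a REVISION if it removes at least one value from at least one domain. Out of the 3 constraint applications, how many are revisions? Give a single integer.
Constraint 1 (V + Z = Y) on D(V)={1,3,6} D(Z)={1,2,3,6} D(Y)={1,3,6}: V {1,3,6}->{1,3}; Z {1,2,3,6}->{2,3}; Y {1,3,6}->{3,6} => REVISION
Constraint 2 (V != Z) on D(V)={1,3} D(Z)={2,3}: no change => not a revision
Constraint 3 (Z != Y) on D(Z)={2,3} D(Y)={3,6}: no change => not a revision
Total revisions = 1

Answer: 1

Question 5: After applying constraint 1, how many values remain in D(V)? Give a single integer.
Answer: 2

Derivation:
Constraint 1 (V + Z = Y) on D(V)={1,3,6} D(Z)={1,2,3,6} D(Y)={1,3,6}: V {1,3,6}->{1,3}; Z {1,2,3,6}->{2,3}; Y {1,3,6}->{3,6}
So after constraint 1: D(V)={1,3}, size = 2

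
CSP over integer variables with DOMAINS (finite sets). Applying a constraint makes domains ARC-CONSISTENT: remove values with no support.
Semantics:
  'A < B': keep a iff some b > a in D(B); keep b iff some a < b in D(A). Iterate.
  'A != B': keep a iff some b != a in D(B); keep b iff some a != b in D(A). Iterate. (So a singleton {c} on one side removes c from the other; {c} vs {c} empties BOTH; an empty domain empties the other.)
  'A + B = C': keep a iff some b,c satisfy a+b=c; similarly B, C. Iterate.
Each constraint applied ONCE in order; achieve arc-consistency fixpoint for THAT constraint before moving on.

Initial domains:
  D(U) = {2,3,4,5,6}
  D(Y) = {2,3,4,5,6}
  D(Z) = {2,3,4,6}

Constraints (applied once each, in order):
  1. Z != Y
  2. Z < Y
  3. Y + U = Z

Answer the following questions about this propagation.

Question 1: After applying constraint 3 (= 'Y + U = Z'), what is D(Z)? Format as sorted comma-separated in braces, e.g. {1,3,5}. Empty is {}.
Constraint 1 (Z != Y) on D(Z)={2,3,4,6} D(Y)={2,3,4,5,6}: no change
Constraint 2 (Z < Y) on D(Z)={2,3,4,6} D(Y)={2,3,4,5,6}: Z {2,3,4,6}->{2,3,4}; Y {2,3,4,5,6}->{3,4,5,6}
Constraint 3 (Y + U = Z) on D(Y)={3,4,5,6} D(U)={2,3,4,5,6} D(Z)={2,3,4}: Y {3,4,5,6}->{}; U {2,3,4,5,6}->{}; Z {2,3,4}->{}
So after constraint 3: D(Z) = {}

Answer: {}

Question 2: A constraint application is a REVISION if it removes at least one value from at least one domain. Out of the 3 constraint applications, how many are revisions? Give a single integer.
Answer: 2

Derivation:
Constraint 1 (Z != Y) on D(Z)={2,3,4,6} D(Y)={2,3,4,5,6}: no change => not a revision
Constraint 2 (Z < Y) on D(Z)={2,3,4,6} D(Y)={2,3,4,5,6}: Z {2,3,4,6}->{2,3,4}; Y {2,3,4,5,6}->{3,4,5,6} => REVISION
Constraint 3 (Y + U = Z) on D(Y)={3,4,5,6} D(U)={2,3,4,5,6} D(Z)={2,3,4}: Y {3,4,5,6}->{}; U {2,3,4,5,6}->{}; Z {2,3,4}->{} => REVISION
Total revisions = 2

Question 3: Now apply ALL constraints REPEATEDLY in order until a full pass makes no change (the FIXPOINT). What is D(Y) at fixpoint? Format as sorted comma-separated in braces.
pass 0 (initial): D(Y)={2,3,4,5,6}
pass 1: U {2,3,4,5,6}->{}; Y {2,3,4,5,6}->{}; Z {2,3,4,6}->{}
pass 2: no change
Fixpoint after 2 passes: D(Y) = {}

Answer: {}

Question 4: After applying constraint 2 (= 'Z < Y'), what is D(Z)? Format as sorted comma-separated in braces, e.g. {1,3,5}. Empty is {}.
Answer: {2,3,4}

Derivation:
Constraint 1 (Z != Y) on D(Z)={2,3,4,6} D(Y)={2,3,4,5,6}: no change
Constraint 2 (Z < Y) on D(Z)={2,3,4,6} D(Y)={2,3,4,5,6}: Z {2,3,4,6}->{2,3,4}; Y {2,3,4,5,6}->{3,4,5,6}
So after constraint 2: D(Z) = {2,3,4}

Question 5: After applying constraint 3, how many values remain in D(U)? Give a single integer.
Answer: 0

Derivation:
Constraint 1 (Z != Y) on D(Z)={2,3,4,6} D(Y)={2,3,4,5,6}: no change
Constraint 2 (Z < Y) on D(Z)={2,3,4,6} D(Y)={2,3,4,5,6}: Z {2,3,4,6}->{2,3,4}; Y {2,3,4,5,6}->{3,4,5,6}
Constraint 3 (Y + U = Z) on D(Y)={3,4,5,6} D(U)={2,3,4,5,6} D(Z)={2,3,4}: Y {3,4,5,6}->{}; U {2,3,4,5,6}->{}; Z {2,3,4}->{}
So after constraint 3: D(U)={}, size = 0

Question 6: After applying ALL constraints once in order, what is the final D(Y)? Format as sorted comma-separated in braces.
Answer: {}

Derivation:
Constraint 1 (Z != Y) on D(Z)={2,3,4,6} D(Y)={2,3,4,5,6}: no change
Constraint 2 (Z < Y) on D(Z)={2,3,4,6} D(Y)={2,3,4,5,6}: Z {2,3,4,6}->{2,3,4}; Y {2,3,4,5,6}->{3,4,5,6}
Constraint 3 (Y + U = Z) on D(Y)={3,4,5,6} D(U)={2,3,4,5,6} D(Z)={2,3,4}: Y {3,4,5,6}->{}; U {2,3,4,5,6}->{}; Z {2,3,4}->{}
So after all 3 constraints: D(Y) = {}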